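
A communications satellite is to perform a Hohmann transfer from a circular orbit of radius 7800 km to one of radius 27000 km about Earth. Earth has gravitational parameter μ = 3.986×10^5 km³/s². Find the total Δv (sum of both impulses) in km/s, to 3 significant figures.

Δv = 3.03 km/s

Transfer-ellipse semi-major axis a_t = (r₁ + r₂)/2 = (7800 + 27000)/2 = 17400 km.
At r₁ the circular-orbit speed is v₁ = √(μ/r₁) = 7.149 km/s.
Transfer-orbit speed at r₁ (vis-viva equation): v_p = √[μ(2/r₁ − 1/a_t)] = 8.905 km/s.
First burn Δv₁ = |v_p − v₁| = 1.756 km/s.
Circular speed at r₂: v₂ = √(μ/r₂) = 3.8423 km/s.
Transfer-orbit speed at r₂: v_a = √[μ(2/r₂ − 1/a_t)] = 2.5725 km/s.
Second burn Δv₂ = |v₂ − v_a| = 1.270 km/s.
Total Δv = Δv₁ + Δv₂ = 3.026 km/s.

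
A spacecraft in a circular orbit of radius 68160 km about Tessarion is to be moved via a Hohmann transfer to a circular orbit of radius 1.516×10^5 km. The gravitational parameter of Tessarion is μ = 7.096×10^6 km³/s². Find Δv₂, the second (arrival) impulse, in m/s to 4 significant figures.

Δv₂ = 1453 m/s

The Hohmann ellipse has a_t = (r₁ + r₂)/2 = 1.0988×10^5 km.
On the circular orbit at r = 1.516×10^5 km, v_c = √(μ/r) = 6.8416 km/s.
Vis-viva on the transfer ellipse at r = 1.516×10^5 km gives v_t = √[μ(2/r − 1/a_t)] = 5.3884 km/s.
Δv₂ = |v_t − v_c| = |5.3884 − 6.8416| = 1.453 km/s.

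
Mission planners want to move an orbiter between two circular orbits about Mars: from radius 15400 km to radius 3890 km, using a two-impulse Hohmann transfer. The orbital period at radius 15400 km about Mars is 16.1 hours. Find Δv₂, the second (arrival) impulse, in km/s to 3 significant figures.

From Kepler's third law T² = 4π²r³/μ at r = 15400 km, T = 16.1 hours = 16.1 × 3600 s = 57960 s: μ = 4π²r³/T² = 42920.5 km³/s².
Semi-major axis of the transfer orbit: a_t = (15400 + 3890)/2 = 9645 km.
Circular speed at r = 3890 km: v_c = √(μ/r) = 3.3217 km/s.
Vis-viva on the transfer ellipse at r = 3890 km gives v_t = √[μ(2/r − 1/a_t)] = 4.1973 km/s.
Δv₂ = |v_t − v_c| = |4.1973 − 3.3217| = 0.8756 km/s.

Δv₂ = 0.876 km/s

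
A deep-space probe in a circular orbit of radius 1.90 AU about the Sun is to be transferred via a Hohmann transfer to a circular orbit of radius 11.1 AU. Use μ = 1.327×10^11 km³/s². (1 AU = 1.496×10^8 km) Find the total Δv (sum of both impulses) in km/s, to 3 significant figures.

In km: r₁ = 1.90 × 1.496×10^8 = 2.8424×10^8 km; r₂ = 11.1 × 1.496×10^8 = 1.66056×10^9 km.
The Hohmann ellipse has a_t = (r₁ + r₂)/2 = 9.724×10^8 km.
At r₁ the circular-orbit speed is v₁ = √(μ/r₁) = 21.60692 km/s.
Transfer-orbit speed at r₁ (vis-viva): v_p = √[μ(2/r₁ − 1/a_t)] = 28.23564 km/s.
First burn Δv₁ = |v_p − v₁| = 6.62872 km/s.
At r₂, v₂ = √(μ/r₂) = 8.93940 km/s.
Transfer-orbit speed at r₂: v_a = √[μ(2/r₂ − 1/a_t)] = 4.83313 km/s.
Second burn Δv₂ = |v₂ − v_a| = 4.10627 km/s.
Total Δv = Δv₁ + Δv₂ = 10.73 km/s.

Δv = 10.7 km/s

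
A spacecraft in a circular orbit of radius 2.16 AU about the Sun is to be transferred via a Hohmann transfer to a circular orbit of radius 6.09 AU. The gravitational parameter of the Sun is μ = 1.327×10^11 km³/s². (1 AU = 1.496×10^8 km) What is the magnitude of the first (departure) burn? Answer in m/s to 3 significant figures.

In km: r₁ = 2.16 × 1.496×10^8 = 3.23136×10^8 km; r₂ = 6.09 × 1.496×10^8 = 9.11064×10^8 km.
The Hohmann ellipse has a_t = (r₁ + r₂)/2 = 6.171×10^8 km.
On the circular orbit at r = 3.23136×10^8 km, v_c = √(μ/r) = 20.265 km/s.
Transfer-orbit speed at the same r (vis-viva, a = a_t): v_t = √[μ(2/r − 1/a_t)] = 24.623 km/s.
Δv₁ = |v_t − v_c| = |24.623 − 20.265| = 4.358 km/s.

Δv₁ = 4360 m/s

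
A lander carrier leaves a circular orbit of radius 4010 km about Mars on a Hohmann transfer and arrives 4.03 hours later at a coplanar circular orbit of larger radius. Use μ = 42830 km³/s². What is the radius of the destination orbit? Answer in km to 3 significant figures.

r₂ = 15400 km

Transfer time t = 4.03 hours = 14508 s, and t = π√(a_t³/μ).
So a_t = (μ t²/π²)^(1/3) = (42830 × (14508)² / π²)^(1/3) = 9702.6 km.
Since a_t = (r₁ + r₂)/2, r₂ = 2a_t − r₁ = 2×9702.6 − 4010 = 15395.2 km.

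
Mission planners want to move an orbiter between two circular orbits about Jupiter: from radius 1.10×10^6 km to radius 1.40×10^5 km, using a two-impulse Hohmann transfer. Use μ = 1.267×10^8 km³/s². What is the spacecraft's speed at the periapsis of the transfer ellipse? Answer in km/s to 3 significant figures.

v = 40.1 km/s

The Hohmann ellipse has a_t = (r₁ + r₂)/2 = 6.200×10^5 km.
At periapsis, r = 1.400×10^5 km.
Applying v² = μ(2/r − 1/a_t): v = 40.07 km/s.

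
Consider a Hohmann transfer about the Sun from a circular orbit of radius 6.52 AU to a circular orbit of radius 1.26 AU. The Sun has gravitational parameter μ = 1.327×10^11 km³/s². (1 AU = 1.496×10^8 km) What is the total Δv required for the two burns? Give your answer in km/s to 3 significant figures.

Δv = 12.8 km/s

In km: r₁ = 6.52 × 1.496×10^8 = 9.75392×10^8 km; r₂ = 1.26 × 1.496×10^8 = 1.88496×10^8 km.
Semi-major axis of the transfer orbit: a_t = (9.75392×10^8 + 1.88496×10^8)/2 = 5.81944×10^8 km.
At r₁ the circular-orbit speed is v₁ = √(μ/r₁) = 11.664 km/s.
On the transfer ellipse at r₁, vis-viva gives v_a = √[μ(2/r₁ − 1/a_t)] = 6.6383 km/s.
First burn Δv₁ = |v_a − v₁| = 5.026 km/s.
Circular speed at r₂: v₂ = √(μ/r₂) = 26.533 km/s.
Transfer-orbit speed at r₂: v_p = √[μ(2/r₂ − 1/a_t)] = 34.351 km/s.
Second burn Δv₂ = |v₂ − v_p| = 7.818 km/s.
Δv = Δv₁ + Δv₂ = 5.026 + 7.818 = 12.84 km/s.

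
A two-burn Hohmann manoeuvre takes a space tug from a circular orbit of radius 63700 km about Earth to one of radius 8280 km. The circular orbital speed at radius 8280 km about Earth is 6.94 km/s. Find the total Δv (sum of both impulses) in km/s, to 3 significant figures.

Δv = 3.59 km/s

From the circular-orbit relation v² = μ/r at r = 8280 km: μ = v²r = (6.94)² × 8280 = 3.98795×10^5 km³/s².
Transfer-ellipse semi-major axis a_t = (r₁ + r₂)/2 = (63700 + 8280)/2 = 35990 km.
At r₁ the circular-orbit speed is v₁ = √(μ/r₁) = 2.502 km/s.
On the transfer ellipse at r₁, v² = μ(2/r − 1/a) gives v_a = √[μ(2/r₁ − 1/a_t)] = 1.200 km/s.
First burn Δv₁ = |v_a − v₁| = 1.302 km/s.
Circular speed at r₂: v₂ = √(μ/r₂) = 6.940 km/s.
Transfer-orbit speed at r₂: v_p = √[μ(2/r₂ − 1/a_t)] = 9.233 km/s.
Second burn Δv₂ = |v₂ − v_p| = 2.293 km/s.
Total Δv = Δv₁ + Δv₂ = 3.595 km/s.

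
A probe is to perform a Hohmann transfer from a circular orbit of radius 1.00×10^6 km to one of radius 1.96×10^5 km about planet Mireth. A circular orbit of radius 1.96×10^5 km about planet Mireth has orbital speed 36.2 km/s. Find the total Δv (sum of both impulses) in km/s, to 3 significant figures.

From the circular-orbit relation v² = μ/r at r = 1.96×10^5 km: μ = v²r = (36.2)² × 1.96×10^5 = 2.56846×10^8 km³/s².
Semi-major axis of the transfer orbit: a_t = (1.000×10^6 + 1.960×10^5)/2 = 5.980×10^5 km.
Circular speed at r₁: v₁ = √(μ/r₁) = √(2.56846×10^8/1.000×10^6) = 16.026 km/s.
On the transfer ellipse at r₁, v² = μ(2/r − 1/a) gives v_a = √[μ(2/r₁ − 1/a_t)] = 9.1752 km/s.
First burn Δv₁ = |v_a − v₁| = 6.851 km/s.
Circular speed at r₂: v₂ = √(μ/r₂) = 36.20 km/s.
Transfer-orbit speed at r₂: v_p = √[μ(2/r₂ − 1/a_t)] = 46.81 km/s.
Second burn Δv₂ = |v₂ − v_p| = 10.61 km/s.
Δv = Δv₁ + Δv₂ = 6.851 + 10.61 = 17.46 km/s.

Δv = 17.5 km/s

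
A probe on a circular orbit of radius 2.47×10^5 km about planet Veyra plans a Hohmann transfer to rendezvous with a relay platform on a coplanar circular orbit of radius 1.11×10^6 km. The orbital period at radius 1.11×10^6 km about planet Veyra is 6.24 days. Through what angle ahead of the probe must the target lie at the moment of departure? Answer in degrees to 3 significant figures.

φ = 94.0°

From Kepler's third law T² = 4π²r³/μ at r = 1.11×10^6 km, T = 6.24 days = 6.24 × 86400 s = 5.39136×10^5 s: μ = 4π²r³/T² = 1.85751×10^8 km³/s².
Semi-major axis of the transfer orbit: a_t = (2.470×10^5 + 1.110×10^6)/2 = 6.785×10^5 km.
Transfer time t = π√(a_t³/μ) = 1.2883×10^5 s.
Target angular speed ω₂ = √(μ/r₂³) = 1.1654×10^-5 rad/s.
Angle swept by the target during transfer: ω₂·t = 1.5014 rad = 86.02°.
Arrival is 180° from departure on the ellipse, so φ = 180° − 86.02° = 94.0°.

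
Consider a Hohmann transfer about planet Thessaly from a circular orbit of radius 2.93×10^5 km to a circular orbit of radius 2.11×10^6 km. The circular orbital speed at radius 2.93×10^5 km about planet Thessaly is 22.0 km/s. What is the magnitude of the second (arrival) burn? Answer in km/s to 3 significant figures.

Δv₂ = 4.15 km/s

From the circular-orbit relation v² = μ/r at r = 2.93×10^5 km: μ = v²r = (22.0)² × 2.93×10^5 = 1.41812×10^8 km³/s².
Semi-major axis of the transfer orbit: a_t = (2.930×10^5 + 2.110×10^6)/2 = 1.2015×10^6 km.
On the circular orbit at r = 2.110×10^6 km, v_c = √(μ/r) = 8.198 km/s.
Vis-viva on the transfer ellipse at r = 2.110×10^6 km gives v_t = √[μ(2/r − 1/a_t)] = 4.048 km/s.
Δv₂ = |v_t − v_c| = |4.048 − 8.198| = 4.150 km/s.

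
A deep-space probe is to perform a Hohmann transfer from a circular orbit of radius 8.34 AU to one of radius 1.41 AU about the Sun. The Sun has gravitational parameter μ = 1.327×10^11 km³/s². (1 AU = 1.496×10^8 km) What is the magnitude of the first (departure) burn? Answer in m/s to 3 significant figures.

In km: r₁ = 8.34 × 1.496×10^8 = 1.247664×10^9 km; r₂ = 1.41 × 1.496×10^8 = 2.10936×10^8 km.
The Hohmann ellipse has a_t = (r₁ + r₂)/2 = 7.293×10^8 km.
Circular speed at r = 1.247664×10^9 km: v_c = √(μ/r) = 10.313 km/s.
Transfer-orbit speed at the same r (vis-viva, a = a_t): v_t = √[μ(2/r − 1/a_t)] = 5.5464 km/s.
Δv₁ = |v_t − v_c| = |5.5464 − 10.313| = 4.767 km/s.

Δv₁ = 4770 m/s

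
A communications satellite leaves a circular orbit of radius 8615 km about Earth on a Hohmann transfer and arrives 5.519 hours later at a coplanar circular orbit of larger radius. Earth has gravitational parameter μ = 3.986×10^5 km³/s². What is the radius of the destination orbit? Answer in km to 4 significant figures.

r₂ = 41720 km

Transfer time t = 5.519 hours = 19868.4 s, and t = π√(a_t³/μ).
So a_t = (μ t²/π²)^(1/3) = (3.986×10^5 × (19868.4)² / π²)^(1/3) = 25168 km.
Since a_t = (r₁ + r₂)/2, r₂ = 2a_t − r₁ = 2×25168 − 8615 = 41721 km.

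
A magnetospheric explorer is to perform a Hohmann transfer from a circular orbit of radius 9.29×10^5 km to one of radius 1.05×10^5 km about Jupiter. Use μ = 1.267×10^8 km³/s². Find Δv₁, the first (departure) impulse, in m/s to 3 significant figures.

Transfer-ellipse semi-major axis a_t = (r₁ + r₂)/2 = (9.290×10^5 + 1.050×10^5)/2 = 5.170×10^5 km.
Circular speed at r = 9.290×10^5 km: v_c = √(μ/r) = 11.678 km/s.
Transfer-orbit speed at the same r (vis-viva, a = a_t): v_t = √[μ(2/r − 1/a_t)] = 5.2630 km/s.
Δv₁ = |v_t − v_c| = |5.2630 − 11.678| = 6.415 km/s.

Δv₁ = 6420 m/s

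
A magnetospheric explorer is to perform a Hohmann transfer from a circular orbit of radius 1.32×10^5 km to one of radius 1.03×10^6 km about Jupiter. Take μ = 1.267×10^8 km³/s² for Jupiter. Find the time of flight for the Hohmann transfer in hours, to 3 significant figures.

t = 34.3 hours

Semi-major axis of the transfer orbit: a_t = (1.320×10^5 + 1.030×10^6)/2 = 5.810×10^5 km.
Transfer time t = π√(a_t³/μ) = π√((5.810×10^5)³ / 1.267×10^8) = 1.236×10^5 s.
Converting: 1.236×10^5 s ÷ 3600 s/hour = 34.3 hours.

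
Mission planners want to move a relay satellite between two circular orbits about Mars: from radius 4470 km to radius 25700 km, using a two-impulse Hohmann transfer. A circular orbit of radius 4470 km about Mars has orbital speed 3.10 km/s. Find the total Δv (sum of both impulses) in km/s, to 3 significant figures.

Δv = 1.54 km/s

From the circular-orbit relation v² = μ/r at r = 4470 km: μ = v²r = (3.10)² × 4470 = 42956.7 km³/s².
Semi-major axis of the transfer orbit: a_t = (4470 + 25700)/2 = 15085 km.
Circular speed at r₁: v₁ = √(μ/r₁) = √(42956.7/4470) = 3.1000 km/s.
Transfer-orbit speed at r₁ (v² = μ(2/r − 1/a)): v_p = √[μ(2/r₁ − 1/a_t)] = 4.0463 km/s.
First burn Δv₁ = |v_p − v₁| = 0.9463 km/s.
At r₂, v₂ = √(μ/r₂) = 1.2929 km/s.
Transfer-orbit speed at r₂: v_a = √[μ(2/r₂ − 1/a_t)] = 0.70377 km/s.
Second burn Δv₂ = |v₂ − v_a| = 0.5891 km/s.
Δv = Δv₁ + Δv₂ = 0.9463 + 0.5891 = 1.535 km/s.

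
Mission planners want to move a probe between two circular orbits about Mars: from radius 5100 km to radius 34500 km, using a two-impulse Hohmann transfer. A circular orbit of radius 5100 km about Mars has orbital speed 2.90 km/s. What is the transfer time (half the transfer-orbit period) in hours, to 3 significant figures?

From the circular-orbit relation v² = μ/r at r = 5100 km: μ = v²r = (2.90)² × 5100 = 42891.0 km³/s².
Semi-major axis of the transfer orbit: a_t = (5100 + 34500)/2 = 19800 km.
Half the transfer-orbit period gives t = π√(a_t³/μ) = 42260 s.
Converting: 42260 s ÷ 3600 s/hour = 11.7 hours.

t = 11.7 hours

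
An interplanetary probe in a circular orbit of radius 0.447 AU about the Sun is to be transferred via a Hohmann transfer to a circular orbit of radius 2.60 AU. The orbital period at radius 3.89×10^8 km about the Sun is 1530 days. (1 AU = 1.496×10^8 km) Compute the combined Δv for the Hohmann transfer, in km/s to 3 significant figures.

From Kepler's third law T² = 4π²r³/μ at r = 3.89×10^8 km, T = 1530 days = 1530 × 86400 s = 1.32192×10^8 s: μ = 4π²r³/T² = 1.32984×10^11 km³/s².
In km: r₁ = 0.447 × 1.496×10^8 = 6.68712×10^7 km; r₂ = 2.60 × 1.496×10^8 = 3.8896×10^8 km.
Semi-major axis of the transfer orbit: a_t = (6.68712×10^7 + 3.8896×10^8)/2 = 2.279156×10^8 km.
Circular speed at r₁: v₁ = √(μ/r₁) = √(1.32984×10^11/6.68712×10^7) = 44.5943 km/s.
On the transfer ellipse at r₁, vis-viva equation gives v_p = √[μ(2/r₁ − 1/a_t)] = 58.2566 km/s.
First burn Δv₁ = |v_p − v₁| = 13.662 km/s.
At r₂, v₂ = √(μ/r₂) = 18.49041 km/s.
Transfer-orbit speed at r₂: v_a = √[μ(2/r₂ − 1/a_t)] = 10.01565 km/s.
Second burn Δv₂ = |v₂ − v_a| = 8.4748 km/s.
Δv = Δv₁ + Δv₂ = 13.662 + 8.4748 = 22.14 km/s.

Δv = 22.1 km/s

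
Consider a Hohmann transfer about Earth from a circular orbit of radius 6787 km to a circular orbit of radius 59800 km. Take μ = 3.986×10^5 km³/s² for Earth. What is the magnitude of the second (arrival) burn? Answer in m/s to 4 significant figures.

Δv₂ = 1416 m/s

Transfer-ellipse semi-major axis a_t = (r₁ + r₂)/2 = (6787 + 59800)/2 = 33293.5 km.
Circular speed at r = 59800 km: v_c = √(μ/r) = 2.582 km/s.
Vis-viva on the transfer ellipse at r = 59800 km gives v_t = √[μ(2/r − 1/a_t)] = 1.166 km/s.
Δv₂ = |v_t − v_c| = |1.166 − 2.582| = 1.416 km/s.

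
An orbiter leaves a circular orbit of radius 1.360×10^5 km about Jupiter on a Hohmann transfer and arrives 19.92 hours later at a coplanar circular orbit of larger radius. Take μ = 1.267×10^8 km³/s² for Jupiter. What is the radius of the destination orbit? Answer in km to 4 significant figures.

Transfer time t = 19.92 hours = 71712 s, and t = π√(a_t³/μ).
So a_t = (μ t²/π²)^(1/3) = (1.267×10^8 × (71712)² / π²)^(1/3) = 4.0416×10^5 km.
Since a_t = (r₁ + r₂)/2, r₂ = 2a_t − r₁ = 2×4.0416×10^5 − 1.360×10^5 = 6.7232×10^5 km.

r₂ = 6.723×10^5 km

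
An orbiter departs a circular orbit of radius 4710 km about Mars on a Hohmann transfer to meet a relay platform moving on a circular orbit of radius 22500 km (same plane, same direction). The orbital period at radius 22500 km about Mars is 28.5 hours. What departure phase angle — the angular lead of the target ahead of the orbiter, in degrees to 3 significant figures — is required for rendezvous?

From Kepler's third law T² = 4π²r³/μ at r = 22500 km, T = 28.5 hours = 28.5 × 3600 s = 1.026×10^5 s: μ = 4π²r³/T² = 42718.2 km³/s².
The Hohmann ellipse has a_t = (r₁ + r₂)/2 = 13605 km.
Transfer time t = π√(a_t³/μ) = 24120 s.
The target's mean motion on its circular orbit is ω₂ = √(μ/r₂³) = 6.124×10^-5 rad/s.
Angle swept by the target during transfer: ω₂·t = 1.477 rad = 84.63°.
The orbiter traverses 180° on the transfer ellipse, so the target must lead by 180° − 84.63° = 95.4°.

φ = 95.4°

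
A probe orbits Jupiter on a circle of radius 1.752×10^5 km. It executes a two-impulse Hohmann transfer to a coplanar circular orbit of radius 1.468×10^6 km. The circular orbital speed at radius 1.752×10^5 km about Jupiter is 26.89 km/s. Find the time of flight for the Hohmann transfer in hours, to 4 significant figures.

t = 57.74 hours

From the circular-orbit relation v² = μ/r at r = 1.752×10^5 km: μ = v²r = (26.89)² × 1.752×10^5 = 1.26682×10^8 km³/s².
Semi-major axis of the transfer orbit: a_t = (1.752×10^5 + 1.468×10^6)/2 = 8.216×10^5 km.
Half the transfer-orbit period gives t = π√(a_t³/μ) = 2.0787×10^5 s.
Converting: 2.0787×10^5 s ÷ 3600 s/hour = 57.74 hours.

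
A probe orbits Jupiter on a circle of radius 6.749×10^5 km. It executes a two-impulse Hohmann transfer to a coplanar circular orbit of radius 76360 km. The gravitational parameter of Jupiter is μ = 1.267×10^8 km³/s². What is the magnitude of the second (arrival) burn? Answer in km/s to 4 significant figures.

Semi-major axis of the transfer orbit: a_t = (6.749×10^5 + 76360)/2 = 3.7563×10^5 km.
Circular speed at r = 76360 km: v_c = √(μ/r) = 40.73 km/s.
Vis-viva on the transfer ellipse at r = 76360 km gives v_t = √[μ(2/r − 1/a_t)] = 54.60 km/s.
Δv₂ = |v_t − v_c| = |54.60 − 40.73| = 13.87 km/s.

Δv₂ = 13.87 km/s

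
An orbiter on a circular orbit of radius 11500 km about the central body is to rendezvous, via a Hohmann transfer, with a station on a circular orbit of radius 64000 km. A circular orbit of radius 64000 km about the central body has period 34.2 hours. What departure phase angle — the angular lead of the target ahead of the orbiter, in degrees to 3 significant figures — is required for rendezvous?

φ = 98.5°

From Kepler's third law T² = 4π²r³/μ at r = 64000 km, T = 34.2 hours = 34.2 × 3600 s = 1.2312×10^5 s: μ = 4π²r³/T² = 6.82720×10^5 km³/s².
Semi-major axis of the transfer orbit: a_t = (11500 + 64000)/2 = 37750 km.
Transfer time t = π√(a_t³/μ) = 27890 s.
The target's mean motion on its circular orbit is ω₂ = √(μ/r₂³) = 5.103×10^-5 rad/s.
Angle swept by the target during transfer: ω₂·t = 1.4232 rad = 81.54°.
Arrival is 180° from departure on the ellipse, so φ = 180° − 81.54° = 98.5°.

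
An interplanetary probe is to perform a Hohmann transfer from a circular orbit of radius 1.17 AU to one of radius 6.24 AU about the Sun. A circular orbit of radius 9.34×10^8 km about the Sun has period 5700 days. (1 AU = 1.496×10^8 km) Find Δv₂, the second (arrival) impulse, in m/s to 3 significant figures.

From Kepler's third law T² = 4π²r³/μ at r = 9.34×10^8 km, T = 5700 days = 5700 × 86400 s = 4.9248×10^8 s: μ = 4π²r³/T² = 1.32624×10^11 km³/s².
In km: r₁ = 1.17 × 1.496×10^8 = 1.75032×10^8 km; r₂ = 6.24 × 1.496×10^8 = 9.33504×10^8 km.
Semi-major axis of the transfer orbit: a_t = (1.75032×10^8 + 9.33504×10^8)/2 = 5.54268×10^8 km.
Circular speed at r = 9.33504×10^8 km: v_c = √(μ/r) = 11.919 km/s.
Vis-viva on the transfer ellipse at r = 9.33504×10^8 km gives v_t = √[μ(2/r − 1/a_t)] = 6.6981 km/s.
Δv₂ = |v_t − v_c| = |6.6981 − 11.919| = 5.221 km/s.

Δv₂ = 5220 m/s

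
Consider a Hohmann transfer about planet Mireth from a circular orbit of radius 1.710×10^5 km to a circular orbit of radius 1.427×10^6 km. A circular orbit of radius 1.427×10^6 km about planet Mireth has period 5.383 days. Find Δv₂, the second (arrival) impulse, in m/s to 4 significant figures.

From Kepler's third law T² = 4π²r³/μ at r = 1.427×10^6 km, T = 5.383 days = 5.383 × 86400 s = 4.650912×10^5 s: μ = 4π²r³/T² = 5.30341×10^8 km³/s².
Semi-major axis of the transfer orbit: a_t = (1.710×10^5 + 1.427×10^6)/2 = 7.990×10^5 km.
On the circular orbit at r = 1.427×10^6 km, v_c = √(μ/r) = 19.28 km/s.
Vis-viva on the transfer ellipse at r = 1.427×10^6 km gives v_t = √[μ(2/r − 1/a_t)] = 8.918 km/s.
Δv₂ = |v_t − v_c| = |8.918 − 19.28| = 10.36 km/s.

Δv₂ = 10360 m/s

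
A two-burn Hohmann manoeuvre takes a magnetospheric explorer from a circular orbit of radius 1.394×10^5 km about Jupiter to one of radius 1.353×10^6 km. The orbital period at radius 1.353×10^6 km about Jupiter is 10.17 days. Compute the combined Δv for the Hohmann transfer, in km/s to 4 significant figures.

From Kepler's third law T² = 4π²r³/μ at r = 1.353×10^6 km, T = 10.17 days = 10.17 × 86400 s = 8.78688×10^5 s: μ = 4π²r³/T² = 1.26644×10^8 km³/s².
The Hohmann ellipse has a_t = (r₁ + r₂)/2 = 7.462×10^5 km.
At r₁ the circular-orbit speed is v₁ = √(μ/r₁) = 30.14 km/s.
Transfer-orbit speed at r₁ (vis-viva equation): v_p = √[μ(2/r₁ − 1/a_t)] = 40.59 km/s.
First burn Δv₁ = |v_p − v₁| = 10.45 km/s.
Circular speed at r₂: v₂ = √(μ/r₂) = 9.675 km/s.
Transfer-orbit speed at r₂: v_a = √[μ(2/r₂ − 1/a_t)] = 4.182 km/s.
Second burn Δv₂ = |v₂ − v_a| = 5.493 km/s.
Δv = Δv₁ + Δv₂ = 10.45 + 5.493 = 15.94 km/s.

Δv = 15.94 km/s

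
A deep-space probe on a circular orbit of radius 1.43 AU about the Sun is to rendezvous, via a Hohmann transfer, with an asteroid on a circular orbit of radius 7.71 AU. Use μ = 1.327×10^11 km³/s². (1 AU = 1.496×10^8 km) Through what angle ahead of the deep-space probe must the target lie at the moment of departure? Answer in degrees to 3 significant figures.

In km: r₁ = 1.43 × 1.496×10^8 = 2.13928×10^8 km; r₂ = 7.71 × 1.496×10^8 = 1.153416×10^9 km.
Semi-major axis of the transfer orbit: a_t = (2.13928×10^8 + 1.153416×10^9)/2 = 6.83672×10^8 km.
The half-period of the transfer ellipse is t = π√(a_t³/μ) = 1.54165×10^8 s.
Target angular speed ω₂ = √(μ/r₂³) = 9.29943×10^-9 rad/s.
Angle swept by the target during transfer: ω₂·t = 1.4336 rad = 82.14°.
The deep-space probe traverses 180° on the transfer ellipse, so the target must lead by 180° − 82.14° = 97.9°.

φ = 97.9°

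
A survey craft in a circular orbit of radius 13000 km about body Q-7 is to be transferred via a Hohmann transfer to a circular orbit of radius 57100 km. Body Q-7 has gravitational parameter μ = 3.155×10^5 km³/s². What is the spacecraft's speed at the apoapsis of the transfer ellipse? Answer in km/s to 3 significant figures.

Transfer-ellipse semi-major axis a_t = (r₁ + r₂)/2 = (13000 + 57100)/2 = 35050 km.
The apoapsis of the transfer ellipse is at r = 57100 km.
Vis-viva: v = √[μ(2/r − 1/a_t)] = √[3.155×10^5 × (2/57100 − 1/35050)] = 1.432 km/s.

v = 1.43 km/s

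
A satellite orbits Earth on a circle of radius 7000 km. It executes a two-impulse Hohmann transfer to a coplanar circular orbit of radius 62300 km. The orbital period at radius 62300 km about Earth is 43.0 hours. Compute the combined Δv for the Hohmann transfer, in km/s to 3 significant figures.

From Kepler's third law T² = 4π²r³/μ at r = 62300 km, T = 43.0 hours = 43.0 × 3600 s = 1.548×10^5 s: μ = 4π²r³/T² = 3.98366×10^5 km³/s².
The Hohmann ellipse has a_t = (r₁ + r₂)/2 = 34650 km.
At r₁ the circular-orbit speed is v₁ = √(μ/r₁) = 7.54383 km/s.
Transfer-orbit speed at r₁ (vis-viva): v_p = √[μ(2/r₁ − 1/a_t)] = 10.1154 km/s.
First burn Δv₁ = |v_p − v₁| = 2.572 km/s.
Circular speed at r₂: v₂ = √(μ/r₂) = 2.529 km/s.
Transfer-orbit speed at r₂: v_a = √[μ(2/r₂ − 1/a_t)] = 1.137 km/s.
Second burn Δv₂ = |v₂ − v_a| = 1.392 km/s.
Δv = Δv₁ + Δv₂ = 2.572 + 1.392 = 3.964 km/s.

Δv = 3.96 km/s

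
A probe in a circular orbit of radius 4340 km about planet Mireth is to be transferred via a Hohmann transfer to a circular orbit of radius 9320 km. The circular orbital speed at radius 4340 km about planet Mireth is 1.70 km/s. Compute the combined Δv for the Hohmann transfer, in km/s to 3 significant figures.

Δv = 0.521 km/s

From the circular-orbit relation v² = μ/r at r = 4340 km: μ = v²r = (1.70)² × 4340 = 12542.6 km³/s².
Transfer-ellipse semi-major axis a_t = (r₁ + r₂)/2 = (4340 + 9320)/2 = 6830 km.
At r₁ the circular-orbit speed is v₁ = √(μ/r₁) = 1.7000 km/s.
On the transfer ellipse at r₁, v² = μ(2/r − 1/a) gives v_p = √[μ(2/r₁ − 1/a_t)] = 1.9859 km/s.
First burn Δv₁ = |v_p − v₁| = 0.2859 km/s.
Circular speed at r₂: v₂ = √(μ/r₂) = 1.160 km/s.
Transfer-orbit speed at r₂: v_a = √[μ(2/r₂ − 1/a_t)] = 0.9247 km/s.
Second burn Δv₂ = |v₂ − v_a| = 0.2353 km/s.
Δv = Δv₁ + Δv₂ = 0.2859 + 0.2353 = 0.5212 km/s.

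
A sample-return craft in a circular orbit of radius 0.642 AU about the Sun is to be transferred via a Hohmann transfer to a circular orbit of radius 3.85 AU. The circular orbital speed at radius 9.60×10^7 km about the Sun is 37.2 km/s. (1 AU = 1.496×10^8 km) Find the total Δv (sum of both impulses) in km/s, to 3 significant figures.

Δv = 18.6 km/s

From the circular-orbit relation v² = μ/r at r = 9.60×10^7 km: μ = v²r = (37.2)² × 9.60×10^7 = 1.32849×10^11 km³/s².
In km: r₁ = 0.642 × 1.496×10^8 = 9.60432×10^7 km; r₂ = 3.85 × 1.496×10^8 = 5.7596×10^8 km.
The Hohmann ellipse has a_t = (r₁ + r₂)/2 = 3.360016×10^8 km.
Circular speed at r₁: v₁ = √(μ/r₁) = √(1.32849×10^11/9.60432×10^7) = 37.19 km/s.
Transfer-orbit speed at r₁ (vis-viva equation): v_p = √[μ(2/r₁ − 1/a_t)] = 48.69 km/s.
First burn Δv₁ = |v_p − v₁| = 11.50 km/s.
At r₂, v₂ = √(μ/r₂) = 15.1874 km/s.
Transfer-orbit speed at r₂: v_a = √[μ(2/r₂ − 1/a_t)] = 8.11979 km/s.
Second burn Δv₂ = |v₂ − v_a| = 7.068 km/s.
Total Δv = Δv₁ + Δv₂ = 18.57 km/s.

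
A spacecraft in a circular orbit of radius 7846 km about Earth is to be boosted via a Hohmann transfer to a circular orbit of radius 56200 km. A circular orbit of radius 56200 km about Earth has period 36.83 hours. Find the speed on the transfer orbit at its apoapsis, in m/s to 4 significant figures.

v = 1318 m/s

From Kepler's third law T² = 4π²r³/μ at r = 56200 km, T = 36.83 hours = 36.83 × 3600 s = 1.32588×10^5 s: μ = 4π²r³/T² = 3.98621×10^5 km³/s².
Semi-major axis of the transfer orbit: a_t = (7846 + 56200)/2 = 32023 km.
The apoapsis of the transfer ellipse is at r = 56200 km.
From the vis-viva equation, v = √[μ(2/r − 1/a_t)] = 1.318 km/s.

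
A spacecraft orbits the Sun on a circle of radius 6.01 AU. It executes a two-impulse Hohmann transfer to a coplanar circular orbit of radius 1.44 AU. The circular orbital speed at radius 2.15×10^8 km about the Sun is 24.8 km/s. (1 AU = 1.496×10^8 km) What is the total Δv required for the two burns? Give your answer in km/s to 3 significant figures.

From the circular-orbit relation v² = μ/r at r = 2.15×10^8 km: μ = v²r = (24.8)² × 2.15×10^8 = 1.32234×10^11 km³/s².
In km: r₁ = 6.01 × 1.496×10^8 = 8.99096×10^8 km; r₂ = 1.44 × 1.496×10^8 = 2.15424×10^8 km.
Semi-major axis of the transfer orbit: a_t = (8.99096×10^8 + 2.15424×10^8)/2 = 5.5726×10^8 km.
At r₁ the circular-orbit speed is v₁ = √(μ/r₁) = 12.127 km/s.
On the transfer ellipse at r₁, vis-viva equation gives v_a = √[μ(2/r₁ − 1/a_t)] = 7.5403 km/s.
First burn Δv₁ = |v_a − v₁| = 4.587 km/s.
At r₂, v₂ = √(μ/r₂) = 24.77558 km/s.
Transfer-orbit speed at r₂: v_p = √[μ(2/r₂ − 1/a_t)] = 31.47009 km/s.
Second burn Δv₂ = |v₂ − v_p| = 6.695 km/s.
Δv = Δv₁ + Δv₂ = 4.587 + 6.695 = 11.28 km/s.

Δv = 11.3 km/s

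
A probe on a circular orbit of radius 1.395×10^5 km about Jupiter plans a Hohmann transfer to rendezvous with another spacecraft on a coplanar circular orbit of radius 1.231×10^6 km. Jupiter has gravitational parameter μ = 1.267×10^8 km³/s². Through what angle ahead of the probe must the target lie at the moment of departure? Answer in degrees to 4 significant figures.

φ = 105.2°

Transfer-ellipse semi-major axis a_t = (r₁ + r₂)/2 = (1.395×10^5 + 1.231×10^6)/2 = 6.8525×10^5 km.
The half-period of the transfer ellipse is t = π√(a_t³/μ) = 1.5832×10^5 s.
Target angular speed ω₂ = √(μ/r₂³) = 8.2414×10^-6 rad/s.
Angle swept by the target during transfer: ω₂·t = 1.3048 rad = 74.76°.
Arrival is 180° from departure on the ellipse, so φ = 180° − 74.76° = 105.2°.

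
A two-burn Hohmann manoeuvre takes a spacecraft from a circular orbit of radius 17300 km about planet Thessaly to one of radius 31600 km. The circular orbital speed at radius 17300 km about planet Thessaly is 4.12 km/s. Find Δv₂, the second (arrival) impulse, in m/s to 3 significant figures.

From the circular-orbit relation v² = μ/r at r = 17300 km: μ = v²r = (4.12)² × 17300 = 2.93657×10^5 km³/s².
The Hohmann ellipse has a_t = (r₁ + r₂)/2 = 24450 km.
Circular speed at r = 31600 km: v_c = √(μ/r) = 3.0484 km/s.
Vis-viva on the transfer ellipse at r = 31600 km gives v_t = √[μ(2/r − 1/a_t)] = 2.5642 km/s.
Δv₂ = |v_t − v_c| = |2.5642 − 3.0484| = 0.4842 km/s.

Δv₂ = 484 m/s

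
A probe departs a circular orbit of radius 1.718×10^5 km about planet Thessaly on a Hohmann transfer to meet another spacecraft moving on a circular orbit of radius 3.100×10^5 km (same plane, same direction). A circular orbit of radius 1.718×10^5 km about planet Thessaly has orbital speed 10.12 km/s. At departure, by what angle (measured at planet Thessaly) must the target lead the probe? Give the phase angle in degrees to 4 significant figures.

φ = 56.69°

From the circular-orbit relation v² = μ/r at r = 1.718×10^5 km: μ = v²r = (10.12)² × 1.718×10^5 = 1.75948×10^7 km³/s².
The Hohmann ellipse has a_t = (r₁ + r₂)/2 = 2.409×10^5 km.
Transfer time t = π√(a_t³/μ) = 88555 s.
Target angular speed ω₂ = √(μ/r₂³) = 2.4302×10^-5 rad/s.
Angle swept by the target during transfer: ω₂·t = 2.1521 rad = 123.31°.
The probe traverses 180° on the transfer ellipse, so the target must lead by 180° − 123.31° = 56.69°.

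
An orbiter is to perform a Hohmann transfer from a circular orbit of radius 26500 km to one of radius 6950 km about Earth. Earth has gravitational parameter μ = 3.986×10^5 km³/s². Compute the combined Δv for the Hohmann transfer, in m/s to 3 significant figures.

Δv = 3340 m/s

Transfer-ellipse semi-major axis a_t = (r₁ + r₂)/2 = (26500 + 6950)/2 = 16725 km.
Circular speed at r₁: v₁ = √(μ/r₁) = √(3.986×10^5/26500) = 3.878 km/s.
Transfer-orbit speed at r₁ (v² = μ(2/r − 1/a)): v_a = √[μ(2/r₁ − 1/a_t)] = 2.500 km/s.
First burn Δv₁ = |v_a − v₁| = 1.378 km/s.
Circular speed at r₂: v₂ = √(μ/r₂) = 7.573 km/s.
Transfer-orbit speed at r₂: v_p = √[μ(2/r₂ − 1/a_t)] = 9.533 km/s.
Second burn Δv₂ = |v₂ − v_p| = 1.960 km/s.
Δv = Δv₁ + Δv₂ = 1.378 + 1.960 = 3.338 km/s.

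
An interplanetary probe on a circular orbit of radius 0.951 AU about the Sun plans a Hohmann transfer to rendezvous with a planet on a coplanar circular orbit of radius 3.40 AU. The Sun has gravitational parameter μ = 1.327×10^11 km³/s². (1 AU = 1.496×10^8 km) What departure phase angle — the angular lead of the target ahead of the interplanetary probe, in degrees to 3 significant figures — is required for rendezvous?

In km: r₁ = 0.951 × 1.496×10^8 = 1.422696×10^8 km; r₂ = 3.40 × 1.496×10^8 = 5.0864×10^8 km.
Transfer-ellipse semi-major axis a_t = (r₁ + r₂)/2 = (1.422696×10^8 + 5.0864×10^8)/2 = 3.254548×10^8 km.
The half-period of the transfer ellipse is t = π√(a_t³/μ) = 5.063×10^7 s.
Target angular speed ω₂ = √(μ/r₂³) = 3.176×10^-8 rad/s.
Angle swept by the target during transfer: ω₂·t = 1.608 rad = 92.13°.
Arrival is 180° from departure on the ellipse, so φ = 180° − 92.13° = 87.9°.

φ = 87.9°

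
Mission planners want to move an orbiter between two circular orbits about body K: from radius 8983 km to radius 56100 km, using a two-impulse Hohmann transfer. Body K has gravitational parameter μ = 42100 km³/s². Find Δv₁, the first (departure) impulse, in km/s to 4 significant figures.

Δv₁ = 0.6776 km/s

Semi-major axis of the transfer orbit: a_t = (8983 + 56100)/2 = 32541.5 km.
Circular speed at r = 8983 km: v_c = √(μ/r) = 2.1649 km/s.
Transfer-orbit speed at the same r (vis-viva, a = a_t): v_t = √[μ(2/r − 1/a_t)] = 2.8425 km/s.
Δv₁ = |v_t − v_c| = |2.8425 − 2.1649| = 0.6776 km/s.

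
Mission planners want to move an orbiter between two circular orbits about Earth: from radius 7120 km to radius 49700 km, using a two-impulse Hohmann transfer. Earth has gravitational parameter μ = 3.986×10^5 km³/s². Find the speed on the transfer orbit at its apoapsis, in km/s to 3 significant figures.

Transfer-ellipse semi-major axis a_t = (r₁ + r₂)/2 = (7120 + 49700)/2 = 28410 km.
At apoapsis, r = 49700 km.
From the vis-viva equation, v = √[μ(2/r − 1/a_t)] = 1.418 km/s.

v = 1.42 km/s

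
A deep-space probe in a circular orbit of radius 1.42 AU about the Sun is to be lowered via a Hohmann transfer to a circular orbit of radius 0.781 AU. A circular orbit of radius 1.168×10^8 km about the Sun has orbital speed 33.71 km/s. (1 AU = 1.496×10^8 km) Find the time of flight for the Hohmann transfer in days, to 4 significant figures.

t = 210.8 days

From the circular-orbit relation v² = μ/r at r = 1.168×10^8 km: μ = v²r = (33.71)² × 1.168×10^8 = 1.32727×10^11 km³/s².
In km: r₁ = 1.42 × 1.496×10^8 = 2.12432×10^8 km; r₂ = 0.781 × 1.496×10^8 = 1.168376×10^8 km.
The Hohmann ellipse has a_t = (r₁ + r₂)/2 = 1.646348×10^8 km.
Transfer time t = π√(a_t³/μ) = π√((1.646348×10^8)³ / 1.32727×10^11) = 1.8216×10^7 s.
Converting: 1.8216×10^7 s ÷ 86400 s/day = 210.8 days.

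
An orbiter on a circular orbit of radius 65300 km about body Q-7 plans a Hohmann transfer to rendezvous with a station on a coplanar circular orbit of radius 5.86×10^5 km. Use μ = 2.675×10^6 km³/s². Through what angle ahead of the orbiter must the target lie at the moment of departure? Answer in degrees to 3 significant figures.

Semi-major axis of the transfer orbit: a_t = (65300 + 5.860×10^5)/2 = 3.2565×10^5 km.
The half-period of the transfer ellipse is t = π√(a_t³/μ) = 3.5696×10^5 s.
Target angular speed ω₂ = √(μ/r₂³) = 3.6460×10^-6 rad/s.
Angle swept by the target during transfer: ω₂·t = 1.3015 rad = 74.57°.
The orbiter traverses 180° on the transfer ellipse, so the target must lead by 180° − 74.57° = 105°.

φ = 105°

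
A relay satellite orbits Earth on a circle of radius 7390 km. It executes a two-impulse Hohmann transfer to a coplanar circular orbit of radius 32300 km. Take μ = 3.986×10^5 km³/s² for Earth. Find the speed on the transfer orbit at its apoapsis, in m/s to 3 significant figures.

v = 2140 m/s

The Hohmann ellipse has a_t = (r₁ + r₂)/2 = 19845 km.
At apoapsis, r = 32300 km.
Vis-viva: v = √[μ(2/r − 1/a_t)] = √[3.986×10^5 × (2/32300 − 1/19845)] = 2.144 km/s.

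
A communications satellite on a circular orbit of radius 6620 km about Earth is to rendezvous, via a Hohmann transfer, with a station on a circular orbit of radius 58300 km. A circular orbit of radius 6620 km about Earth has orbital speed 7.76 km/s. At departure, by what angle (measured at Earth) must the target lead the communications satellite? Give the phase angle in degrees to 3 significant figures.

From the circular-orbit relation v² = μ/r at r = 6620 km: μ = v²r = (7.76)² × 6620 = 3.98641×10^5 km³/s².
Transfer-ellipse semi-major axis a_t = (r₁ + r₂)/2 = (6620 + 58300)/2 = 32460 km.
Transfer time t = π√(a_t³/μ) = 29099 s.
Target angular speed ω₂ = √(μ/r₂³) = 4.4853×10^-5 rad/s.
Angle swept by the target during transfer: ω₂·t = 1.3052 rad = 74.78°.
The communications satellite traverses 180° on the transfer ellipse, so the target must lead by 180° − 74.78° = 105°.

φ = 105°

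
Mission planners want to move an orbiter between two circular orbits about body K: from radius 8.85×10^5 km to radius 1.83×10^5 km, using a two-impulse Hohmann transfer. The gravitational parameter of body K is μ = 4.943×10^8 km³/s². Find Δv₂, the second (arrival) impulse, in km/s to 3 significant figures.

Δv₂ = 14.9 km/s

Semi-major axis of the transfer orbit: a_t = (8.850×10^5 + 1.830×10^5)/2 = 5.340×10^5 km.
Circular speed at r = 1.830×10^5 km: v_c = √(μ/r) = 51.9720 km/s.
Transfer-orbit speed at the same r (vis-viva, a = a_t): v_t = √[μ(2/r − 1/a_t)] = 66.9069 km/s.
Δv₂ = |v_t − v_c| = |66.9069 − 51.9720| = 14.93 km/s.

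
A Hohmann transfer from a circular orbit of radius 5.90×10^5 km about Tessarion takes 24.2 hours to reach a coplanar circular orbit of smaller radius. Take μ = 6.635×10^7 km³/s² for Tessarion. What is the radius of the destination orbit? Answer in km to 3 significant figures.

Transfer time t = 24.2 hours = 87120 s, and t = π√(a_t³/μ).
So a_t = (μ t²/π²)^(1/3) = (6.635×10^7 × (87120)² / π²)^(1/3) = 3.7090×10^5 km.
Since a_t = (r₁ + r₂)/2, r₂ = 2a_t − r₁ = 2×3.7090×10^5 − 5.900×10^5 = 1.518×10^5 km.

r₂ = 1.52×10^5 km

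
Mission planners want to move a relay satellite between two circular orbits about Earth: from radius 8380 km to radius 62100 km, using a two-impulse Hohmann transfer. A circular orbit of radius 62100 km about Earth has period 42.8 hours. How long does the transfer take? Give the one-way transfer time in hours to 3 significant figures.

From Kepler's third law T² = 4π²r³/μ at r = 62100 km, T = 42.8 hours = 42.8 × 3600 s = 1.5408×10^5 s: μ = 4π²r³/T² = 3.98237×10^5 km³/s².
The Hohmann ellipse has a_t = (r₁ + r₂)/2 = 35240 km.
By Kepler's third law the transfer-orbit period is T = 2π√(a_t³/μ), so t = T/2 = 32930 s.
Converting: 32930 s ÷ 3600 s/hour = 9.15 hours.

t = 9.15 hours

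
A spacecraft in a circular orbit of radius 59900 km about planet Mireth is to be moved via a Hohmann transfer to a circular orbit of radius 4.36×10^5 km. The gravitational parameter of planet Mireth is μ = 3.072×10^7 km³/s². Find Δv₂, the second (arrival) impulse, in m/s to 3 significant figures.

Δv₂ = 4270 m/s

Transfer-ellipse semi-major axis a_t = (r₁ + r₂)/2 = (59900 + 4.360×10^5)/2 = 2.4795×10^5 km.
Circular speed at r = 4.360×10^5 km: v_c = √(μ/r) = 8.394 km/s.
Transfer-orbit speed at the same r (vis-viva, a = a_t): v_t = √[μ(2/r − 1/a_t)] = 4.126 km/s.
Δv₂ = |v_t − v_c| = |4.126 − 8.394| = 4.268 km/s.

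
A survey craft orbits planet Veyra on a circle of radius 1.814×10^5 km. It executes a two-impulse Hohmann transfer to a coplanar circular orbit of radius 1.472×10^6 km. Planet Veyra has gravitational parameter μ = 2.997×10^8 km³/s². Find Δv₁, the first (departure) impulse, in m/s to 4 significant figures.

Δv₁ = 13590 m/s

The Hohmann ellipse has a_t = (r₁ + r₂)/2 = 8.267×10^5 km.
On the circular orbit at r = 1.814×10^5 km, v_c = √(μ/r) = 40.65 km/s.
Transfer-orbit speed at the same r (vis-viva, a = a_t): v_t = √[μ(2/r − 1/a_t)] = 54.24 km/s.
Δv₁ = |v_t − v_c| = |54.24 − 40.65| = 13.59 km/s.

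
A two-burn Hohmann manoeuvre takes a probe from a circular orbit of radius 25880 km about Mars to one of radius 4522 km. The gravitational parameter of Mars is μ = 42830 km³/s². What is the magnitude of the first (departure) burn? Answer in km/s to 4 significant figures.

Transfer-ellipse semi-major axis a_t = (r₁ + r₂)/2 = (25880 + 4522)/2 = 15201 km.
Circular speed at r = 25880 km: v_c = √(μ/r) = 1.28645 km/s.
Transfer-orbit speed at the same r (vis-viva, a = a_t): v_t = √[μ(2/r − 1/a_t)] = 0.701651 km/s.
Δv₁ = |v_t − v_c| = |0.701651 − 1.28645| = 0.5848 km/s.

Δv₁ = 0.5848 km/s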